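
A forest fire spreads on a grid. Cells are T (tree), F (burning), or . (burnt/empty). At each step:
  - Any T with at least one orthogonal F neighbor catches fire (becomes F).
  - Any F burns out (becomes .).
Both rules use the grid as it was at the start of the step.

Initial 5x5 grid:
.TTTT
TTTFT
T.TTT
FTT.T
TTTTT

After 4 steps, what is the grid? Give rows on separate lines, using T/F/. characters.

Step 1: 7 trees catch fire, 2 burn out
  .TTFT
  TTF.F
  F.TFT
  .FT.T
  FTTTT
Step 2: 8 trees catch fire, 7 burn out
  .TF.F
  FF...
  ..F.F
  ..F.T
  .FTTT
Step 3: 3 trees catch fire, 8 burn out
  .F...
  .....
  .....
  ....F
  ..FTT
Step 4: 2 trees catch fire, 3 burn out
  .....
  .....
  .....
  .....
  ...FF

.....
.....
.....
.....
...FF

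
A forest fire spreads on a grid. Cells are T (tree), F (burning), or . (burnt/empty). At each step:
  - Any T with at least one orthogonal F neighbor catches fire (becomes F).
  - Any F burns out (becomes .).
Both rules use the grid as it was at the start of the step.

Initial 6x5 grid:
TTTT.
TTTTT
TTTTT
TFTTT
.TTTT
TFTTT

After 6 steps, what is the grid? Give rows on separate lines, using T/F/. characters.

Step 1: 6 trees catch fire, 2 burn out
  TTTT.
  TTTTT
  TFTTT
  F.FTT
  .FTTT
  F.FTT
Step 2: 6 trees catch fire, 6 burn out
  TTTT.
  TFTTT
  F.FTT
  ...FT
  ..FTT
  ...FT
Step 3: 7 trees catch fire, 6 burn out
  TFTT.
  F.FTT
  ...FT
  ....F
  ...FT
  ....F
Step 4: 5 trees catch fire, 7 burn out
  F.FT.
  ...FT
  ....F
  .....
  ....F
  .....
Step 5: 2 trees catch fire, 5 burn out
  ...F.
  ....F
  .....
  .....
  .....
  .....
Step 6: 0 trees catch fire, 2 burn out
  .....
  .....
  .....
  .....
  .....
  .....

.....
.....
.....
.....
.....
.....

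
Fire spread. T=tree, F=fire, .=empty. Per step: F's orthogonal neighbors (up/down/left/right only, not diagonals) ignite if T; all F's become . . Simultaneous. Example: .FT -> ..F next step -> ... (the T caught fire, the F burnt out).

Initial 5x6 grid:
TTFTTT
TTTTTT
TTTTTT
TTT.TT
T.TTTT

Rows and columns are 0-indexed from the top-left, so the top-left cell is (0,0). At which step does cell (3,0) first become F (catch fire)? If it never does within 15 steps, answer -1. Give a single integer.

Step 1: cell (3,0)='T' (+3 fires, +1 burnt)
Step 2: cell (3,0)='T' (+5 fires, +3 burnt)
Step 3: cell (3,0)='T' (+6 fires, +5 burnt)
Step 4: cell (3,0)='T' (+5 fires, +6 burnt)
Step 5: cell (3,0)='F' (+4 fires, +5 burnt)
  -> target ignites at step 5
Step 6: cell (3,0)='.' (+3 fires, +4 burnt)
Step 7: cell (3,0)='.' (+1 fires, +3 burnt)
Step 8: cell (3,0)='.' (+0 fires, +1 burnt)
  fire out at step 8

5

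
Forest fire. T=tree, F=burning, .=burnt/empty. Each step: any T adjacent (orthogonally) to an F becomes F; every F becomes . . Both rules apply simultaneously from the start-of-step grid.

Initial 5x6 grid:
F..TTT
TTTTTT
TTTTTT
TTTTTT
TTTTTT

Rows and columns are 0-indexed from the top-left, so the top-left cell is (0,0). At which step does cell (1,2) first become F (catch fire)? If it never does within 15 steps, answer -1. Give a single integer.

Step 1: cell (1,2)='T' (+1 fires, +1 burnt)
Step 2: cell (1,2)='T' (+2 fires, +1 burnt)
Step 3: cell (1,2)='F' (+3 fires, +2 burnt)
  -> target ignites at step 3
Step 4: cell (1,2)='.' (+4 fires, +3 burnt)
Step 5: cell (1,2)='.' (+5 fires, +4 burnt)
Step 6: cell (1,2)='.' (+5 fires, +5 burnt)
Step 7: cell (1,2)='.' (+4 fires, +5 burnt)
Step 8: cell (1,2)='.' (+2 fires, +4 burnt)
Step 9: cell (1,2)='.' (+1 fires, +2 burnt)
Step 10: cell (1,2)='.' (+0 fires, +1 burnt)
  fire out at step 10

3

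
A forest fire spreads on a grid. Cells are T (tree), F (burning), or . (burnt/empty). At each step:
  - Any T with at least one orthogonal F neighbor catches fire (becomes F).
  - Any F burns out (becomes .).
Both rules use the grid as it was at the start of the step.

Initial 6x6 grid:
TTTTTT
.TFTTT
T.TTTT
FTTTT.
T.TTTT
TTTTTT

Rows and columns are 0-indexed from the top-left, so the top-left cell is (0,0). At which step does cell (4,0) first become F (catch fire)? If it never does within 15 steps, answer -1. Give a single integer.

Step 1: cell (4,0)='F' (+7 fires, +2 burnt)
  -> target ignites at step 1
Step 2: cell (4,0)='.' (+6 fires, +7 burnt)
Step 3: cell (4,0)='.' (+7 fires, +6 burnt)
Step 4: cell (4,0)='.' (+5 fires, +7 burnt)
Step 5: cell (4,0)='.' (+2 fires, +5 burnt)
Step 6: cell (4,0)='.' (+2 fires, +2 burnt)
Step 7: cell (4,0)='.' (+1 fires, +2 burnt)
Step 8: cell (4,0)='.' (+0 fires, +1 burnt)
  fire out at step 8

1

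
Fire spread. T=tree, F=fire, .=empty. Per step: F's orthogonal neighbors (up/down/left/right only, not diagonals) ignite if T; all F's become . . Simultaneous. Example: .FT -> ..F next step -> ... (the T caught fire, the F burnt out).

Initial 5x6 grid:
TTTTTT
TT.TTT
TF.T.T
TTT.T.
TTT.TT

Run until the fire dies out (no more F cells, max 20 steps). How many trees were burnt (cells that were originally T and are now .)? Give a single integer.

Step 1: +3 fires, +1 burnt (F count now 3)
Step 2: +5 fires, +3 burnt (F count now 5)
Step 3: +4 fires, +5 burnt (F count now 4)
Step 4: +1 fires, +4 burnt (F count now 1)
Step 5: +2 fires, +1 burnt (F count now 2)
Step 6: +3 fires, +2 burnt (F count now 3)
Step 7: +1 fires, +3 burnt (F count now 1)
Step 8: +1 fires, +1 burnt (F count now 1)
Step 9: +0 fires, +1 burnt (F count now 0)
Fire out after step 9
Initially T: 23, now '.': 27
Total burnt (originally-T cells now '.'): 20

Answer: 20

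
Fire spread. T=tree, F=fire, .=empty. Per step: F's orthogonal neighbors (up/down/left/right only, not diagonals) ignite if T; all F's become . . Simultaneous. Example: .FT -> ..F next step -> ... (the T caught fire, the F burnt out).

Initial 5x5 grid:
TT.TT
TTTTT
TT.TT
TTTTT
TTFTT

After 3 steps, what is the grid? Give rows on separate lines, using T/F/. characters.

Step 1: 3 trees catch fire, 1 burn out
  TT.TT
  TTTTT
  TT.TT
  TTFTT
  TF.FT
Step 2: 4 trees catch fire, 3 burn out
  TT.TT
  TTTTT
  TT.TT
  TF.FT
  F...F
Step 3: 4 trees catch fire, 4 burn out
  TT.TT
  TTTTT
  TF.FT
  F...F
  .....

TT.TT
TTTTT
TF.FT
F...F
.....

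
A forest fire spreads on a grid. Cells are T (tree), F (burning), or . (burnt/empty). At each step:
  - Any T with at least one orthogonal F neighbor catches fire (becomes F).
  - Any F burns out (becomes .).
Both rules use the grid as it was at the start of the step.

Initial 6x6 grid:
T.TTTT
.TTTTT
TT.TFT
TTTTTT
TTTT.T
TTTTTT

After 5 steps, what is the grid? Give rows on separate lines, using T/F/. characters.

Step 1: 4 trees catch fire, 1 burn out
  T.TTTT
  .TTTFT
  TT.F.F
  TTTTFT
  TTTT.T
  TTTTTT
Step 2: 5 trees catch fire, 4 burn out
  T.TTFT
  .TTF.F
  TT....
  TTTF.F
  TTTT.T
  TTTTTT
Step 3: 6 trees catch fire, 5 burn out
  T.TF.F
  .TF...
  TT....
  TTF...
  TTTF.F
  TTTTTT
Step 4: 6 trees catch fire, 6 burn out
  T.F...
  .F....
  TT....
  TF....
  TTF...
  TTTFTF
Step 5: 5 trees catch fire, 6 burn out
  T.....
  ......
  TF....
  F.....
  TF....
  TTF.F.

T.....
......
TF....
F.....
TF....
TTF.F.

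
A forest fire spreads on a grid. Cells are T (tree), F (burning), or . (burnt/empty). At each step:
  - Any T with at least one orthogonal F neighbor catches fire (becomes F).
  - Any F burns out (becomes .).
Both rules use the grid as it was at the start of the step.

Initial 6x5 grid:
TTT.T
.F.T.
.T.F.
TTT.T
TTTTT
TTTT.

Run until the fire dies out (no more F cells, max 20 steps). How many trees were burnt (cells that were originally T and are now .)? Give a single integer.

Answer: 18

Derivation:
Step 1: +3 fires, +2 burnt (F count now 3)
Step 2: +3 fires, +3 burnt (F count now 3)
Step 3: +3 fires, +3 burnt (F count now 3)
Step 4: +3 fires, +3 burnt (F count now 3)
Step 5: +3 fires, +3 burnt (F count now 3)
Step 6: +2 fires, +3 burnt (F count now 2)
Step 7: +1 fires, +2 burnt (F count now 1)
Step 8: +0 fires, +1 burnt (F count now 0)
Fire out after step 8
Initially T: 19, now '.': 29
Total burnt (originally-T cells now '.'): 18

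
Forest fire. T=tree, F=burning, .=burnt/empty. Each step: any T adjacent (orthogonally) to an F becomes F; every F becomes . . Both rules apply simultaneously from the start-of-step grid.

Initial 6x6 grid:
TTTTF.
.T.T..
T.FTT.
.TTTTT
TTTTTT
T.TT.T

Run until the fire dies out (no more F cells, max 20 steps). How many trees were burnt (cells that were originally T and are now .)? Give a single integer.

Step 1: +3 fires, +2 burnt (F count now 3)
Step 2: +6 fires, +3 burnt (F count now 6)
Step 3: +5 fires, +6 burnt (F count now 5)
Step 4: +6 fires, +5 burnt (F count now 6)
Step 5: +2 fires, +6 burnt (F count now 2)
Step 6: +1 fires, +2 burnt (F count now 1)
Step 7: +0 fires, +1 burnt (F count now 0)
Fire out after step 7
Initially T: 24, now '.': 35
Total burnt (originally-T cells now '.'): 23

Answer: 23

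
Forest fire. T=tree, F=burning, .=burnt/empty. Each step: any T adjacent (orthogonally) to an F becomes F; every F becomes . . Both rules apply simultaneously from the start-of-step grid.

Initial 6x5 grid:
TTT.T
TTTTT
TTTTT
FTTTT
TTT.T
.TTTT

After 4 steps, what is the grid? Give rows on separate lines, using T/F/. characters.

Step 1: 3 trees catch fire, 1 burn out
  TTT.T
  TTTTT
  FTTTT
  .FTTT
  FTT.T
  .TTTT
Step 2: 4 trees catch fire, 3 burn out
  TTT.T
  FTTTT
  .FTTT
  ..FTT
  .FT.T
  .TTTT
Step 3: 6 trees catch fire, 4 burn out
  FTT.T
  .FTTT
  ..FTT
  ...FT
  ..F.T
  .FTTT
Step 4: 5 trees catch fire, 6 burn out
  .FT.T
  ..FTT
  ...FT
  ....F
  ....T
  ..FTT

.FT.T
..FTT
...FT
....F
....T
..FTT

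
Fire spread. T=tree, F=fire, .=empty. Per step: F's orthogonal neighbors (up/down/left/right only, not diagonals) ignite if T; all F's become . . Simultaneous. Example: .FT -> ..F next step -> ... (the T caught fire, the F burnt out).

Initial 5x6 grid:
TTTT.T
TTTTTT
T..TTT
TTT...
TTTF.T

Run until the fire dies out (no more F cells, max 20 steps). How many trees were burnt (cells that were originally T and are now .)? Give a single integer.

Answer: 21

Derivation:
Step 1: +1 fires, +1 burnt (F count now 1)
Step 2: +2 fires, +1 burnt (F count now 2)
Step 3: +2 fires, +2 burnt (F count now 2)
Step 4: +1 fires, +2 burnt (F count now 1)
Step 5: +1 fires, +1 burnt (F count now 1)
Step 6: +1 fires, +1 burnt (F count now 1)
Step 7: +2 fires, +1 burnt (F count now 2)
Step 8: +2 fires, +2 burnt (F count now 2)
Step 9: +2 fires, +2 burnt (F count now 2)
Step 10: +3 fires, +2 burnt (F count now 3)
Step 11: +2 fires, +3 burnt (F count now 2)
Step 12: +2 fires, +2 burnt (F count now 2)
Step 13: +0 fires, +2 burnt (F count now 0)
Fire out after step 13
Initially T: 22, now '.': 29
Total burnt (originally-T cells now '.'): 21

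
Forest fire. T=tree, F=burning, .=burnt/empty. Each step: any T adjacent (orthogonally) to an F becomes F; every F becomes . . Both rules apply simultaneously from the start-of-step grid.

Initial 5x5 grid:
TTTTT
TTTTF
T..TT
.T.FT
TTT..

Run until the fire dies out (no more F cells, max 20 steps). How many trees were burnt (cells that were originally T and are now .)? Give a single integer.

Step 1: +5 fires, +2 burnt (F count now 5)
Step 2: +2 fires, +5 burnt (F count now 2)
Step 3: +2 fires, +2 burnt (F count now 2)
Step 4: +2 fires, +2 burnt (F count now 2)
Step 5: +2 fires, +2 burnt (F count now 2)
Step 6: +0 fires, +2 burnt (F count now 0)
Fire out after step 6
Initially T: 17, now '.': 21
Total burnt (originally-T cells now '.'): 13

Answer: 13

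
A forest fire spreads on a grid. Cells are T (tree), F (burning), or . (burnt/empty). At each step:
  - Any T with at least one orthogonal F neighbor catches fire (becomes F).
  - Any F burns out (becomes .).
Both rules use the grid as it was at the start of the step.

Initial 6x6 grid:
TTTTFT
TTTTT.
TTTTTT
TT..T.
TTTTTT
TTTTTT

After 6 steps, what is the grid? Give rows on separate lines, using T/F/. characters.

Step 1: 3 trees catch fire, 1 burn out
  TTTF.F
  TTTTF.
  TTTTTT
  TT..T.
  TTTTTT
  TTTTTT
Step 2: 3 trees catch fire, 3 burn out
  TTF...
  TTTF..
  TTTTFT
  TT..T.
  TTTTTT
  TTTTTT
Step 3: 5 trees catch fire, 3 burn out
  TF....
  TTF...
  TTTF.F
  TT..F.
  TTTTTT
  TTTTTT
Step 4: 4 trees catch fire, 5 burn out
  F.....
  TF....
  TTF...
  TT....
  TTTTFT
  TTTTTT
Step 5: 5 trees catch fire, 4 burn out
  ......
  F.....
  TF....
  TT....
  TTTF.F
  TTTTFT
Step 6: 5 trees catch fire, 5 burn out
  ......
  ......
  F.....
  TF....
  TTF...
  TTTF.F

......
......
F.....
TF....
TTF...
TTTF.F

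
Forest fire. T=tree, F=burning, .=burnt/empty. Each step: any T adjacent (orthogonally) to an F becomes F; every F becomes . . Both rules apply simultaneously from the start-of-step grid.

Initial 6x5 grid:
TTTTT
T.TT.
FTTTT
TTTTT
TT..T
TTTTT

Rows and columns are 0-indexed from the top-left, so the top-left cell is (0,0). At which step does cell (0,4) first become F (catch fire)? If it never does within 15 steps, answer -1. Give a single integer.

Step 1: cell (0,4)='T' (+3 fires, +1 burnt)
Step 2: cell (0,4)='T' (+4 fires, +3 burnt)
Step 3: cell (0,4)='T' (+6 fires, +4 burnt)
Step 4: cell (0,4)='T' (+5 fires, +6 burnt)
Step 5: cell (0,4)='T' (+3 fires, +5 burnt)
Step 6: cell (0,4)='F' (+3 fires, +3 burnt)
  -> target ignites at step 6
Step 7: cell (0,4)='.' (+1 fires, +3 burnt)
Step 8: cell (0,4)='.' (+0 fires, +1 burnt)
  fire out at step 8

6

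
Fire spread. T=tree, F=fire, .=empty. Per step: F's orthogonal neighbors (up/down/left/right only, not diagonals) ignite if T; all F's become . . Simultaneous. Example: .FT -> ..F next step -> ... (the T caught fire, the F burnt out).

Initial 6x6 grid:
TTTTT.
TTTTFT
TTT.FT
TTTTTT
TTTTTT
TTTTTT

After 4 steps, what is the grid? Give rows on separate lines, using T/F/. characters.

Step 1: 5 trees catch fire, 2 burn out
  TTTTF.
  TTTF.F
  TTT..F
  TTTTFT
  TTTTTT
  TTTTTT
Step 2: 5 trees catch fire, 5 burn out
  TTTF..
  TTF...
  TTT...
  TTTF.F
  TTTTFT
  TTTTTT
Step 3: 7 trees catch fire, 5 burn out
  TTF...
  TF....
  TTF...
  TTF...
  TTTF.F
  TTTTFT
Step 4: 7 trees catch fire, 7 burn out
  TF....
  F.....
  TF....
  TF....
  TTF...
  TTTF.F

TF....
F.....
TF....
TF....
TTF...
TTTF.F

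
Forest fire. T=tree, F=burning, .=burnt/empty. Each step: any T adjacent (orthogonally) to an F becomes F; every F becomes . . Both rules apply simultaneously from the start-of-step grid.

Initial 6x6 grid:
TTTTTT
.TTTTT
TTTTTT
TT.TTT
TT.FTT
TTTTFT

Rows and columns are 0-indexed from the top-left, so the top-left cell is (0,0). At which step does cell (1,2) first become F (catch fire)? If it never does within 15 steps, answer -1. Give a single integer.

Step 1: cell (1,2)='T' (+4 fires, +2 burnt)
Step 2: cell (1,2)='T' (+4 fires, +4 burnt)
Step 3: cell (1,2)='T' (+5 fires, +4 burnt)
Step 4: cell (1,2)='F' (+7 fires, +5 burnt)
  -> target ignites at step 4
Step 5: cell (1,2)='.' (+7 fires, +7 burnt)
Step 6: cell (1,2)='.' (+3 fires, +7 burnt)
Step 7: cell (1,2)='.' (+1 fires, +3 burnt)
Step 8: cell (1,2)='.' (+0 fires, +1 burnt)
  fire out at step 8

4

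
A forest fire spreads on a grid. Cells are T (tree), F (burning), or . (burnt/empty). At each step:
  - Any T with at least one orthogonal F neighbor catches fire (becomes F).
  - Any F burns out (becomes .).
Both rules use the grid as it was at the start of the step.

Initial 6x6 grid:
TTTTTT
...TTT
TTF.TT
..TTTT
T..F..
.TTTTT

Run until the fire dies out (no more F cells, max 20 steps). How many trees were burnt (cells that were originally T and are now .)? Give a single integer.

Step 1: +4 fires, +2 burnt (F count now 4)
Step 2: +4 fires, +4 burnt (F count now 4)
Step 3: +4 fires, +4 burnt (F count now 4)
Step 4: +2 fires, +4 burnt (F count now 2)
Step 5: +3 fires, +2 burnt (F count now 3)
Step 6: +2 fires, +3 burnt (F count now 2)
Step 7: +1 fires, +2 burnt (F count now 1)
Step 8: +1 fires, +1 burnt (F count now 1)
Step 9: +1 fires, +1 burnt (F count now 1)
Step 10: +0 fires, +1 burnt (F count now 0)
Fire out after step 10
Initially T: 23, now '.': 35
Total burnt (originally-T cells now '.'): 22

Answer: 22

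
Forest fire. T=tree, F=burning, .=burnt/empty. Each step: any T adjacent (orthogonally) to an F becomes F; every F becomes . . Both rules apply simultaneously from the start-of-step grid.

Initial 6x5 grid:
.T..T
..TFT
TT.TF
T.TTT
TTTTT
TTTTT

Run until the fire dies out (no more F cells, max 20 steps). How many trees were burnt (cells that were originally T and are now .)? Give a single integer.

Answer: 20

Derivation:
Step 1: +4 fires, +2 burnt (F count now 4)
Step 2: +3 fires, +4 burnt (F count now 3)
Step 3: +3 fires, +3 burnt (F count now 3)
Step 4: +2 fires, +3 burnt (F count now 2)
Step 5: +2 fires, +2 burnt (F count now 2)
Step 6: +2 fires, +2 burnt (F count now 2)
Step 7: +2 fires, +2 burnt (F count now 2)
Step 8: +1 fires, +2 burnt (F count now 1)
Step 9: +1 fires, +1 burnt (F count now 1)
Step 10: +0 fires, +1 burnt (F count now 0)
Fire out after step 10
Initially T: 21, now '.': 29
Total burnt (originally-T cells now '.'): 20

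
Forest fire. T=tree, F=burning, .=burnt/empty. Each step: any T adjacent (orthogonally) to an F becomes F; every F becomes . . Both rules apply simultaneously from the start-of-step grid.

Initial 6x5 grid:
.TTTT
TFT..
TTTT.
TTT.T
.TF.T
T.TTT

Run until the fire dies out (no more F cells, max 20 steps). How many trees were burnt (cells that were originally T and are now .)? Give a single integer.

Step 1: +7 fires, +2 burnt (F count now 7)
Step 2: +5 fires, +7 burnt (F count now 5)
Step 3: +4 fires, +5 burnt (F count now 4)
Step 4: +2 fires, +4 burnt (F count now 2)
Step 5: +1 fires, +2 burnt (F count now 1)
Step 6: +0 fires, +1 burnt (F count now 0)
Fire out after step 6
Initially T: 20, now '.': 29
Total burnt (originally-T cells now '.'): 19

Answer: 19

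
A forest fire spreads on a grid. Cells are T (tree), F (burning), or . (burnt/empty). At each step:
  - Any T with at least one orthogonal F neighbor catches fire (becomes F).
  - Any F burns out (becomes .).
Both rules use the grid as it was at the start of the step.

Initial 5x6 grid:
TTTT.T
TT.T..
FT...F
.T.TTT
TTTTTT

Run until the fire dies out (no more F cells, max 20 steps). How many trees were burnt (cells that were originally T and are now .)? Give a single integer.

Step 1: +3 fires, +2 burnt (F count now 3)
Step 2: +5 fires, +3 burnt (F count now 5)
Step 3: +4 fires, +5 burnt (F count now 4)
Step 4: +4 fires, +4 burnt (F count now 4)
Step 5: +1 fires, +4 burnt (F count now 1)
Step 6: +1 fires, +1 burnt (F count now 1)
Step 7: +0 fires, +1 burnt (F count now 0)
Fire out after step 7
Initially T: 19, now '.': 29
Total burnt (originally-T cells now '.'): 18

Answer: 18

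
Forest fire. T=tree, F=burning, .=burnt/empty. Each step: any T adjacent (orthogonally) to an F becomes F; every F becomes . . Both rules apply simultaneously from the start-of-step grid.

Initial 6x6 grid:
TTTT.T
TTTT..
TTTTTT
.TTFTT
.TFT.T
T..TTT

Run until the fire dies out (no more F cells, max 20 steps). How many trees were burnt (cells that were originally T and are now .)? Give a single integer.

Answer: 24

Derivation:
Step 1: +5 fires, +2 burnt (F count now 5)
Step 2: +6 fires, +5 burnt (F count now 6)
Step 3: +6 fires, +6 burnt (F count now 6)
Step 4: +4 fires, +6 burnt (F count now 4)
Step 5: +2 fires, +4 burnt (F count now 2)
Step 6: +1 fires, +2 burnt (F count now 1)
Step 7: +0 fires, +1 burnt (F count now 0)
Fire out after step 7
Initially T: 26, now '.': 34
Total burnt (originally-T cells now '.'): 24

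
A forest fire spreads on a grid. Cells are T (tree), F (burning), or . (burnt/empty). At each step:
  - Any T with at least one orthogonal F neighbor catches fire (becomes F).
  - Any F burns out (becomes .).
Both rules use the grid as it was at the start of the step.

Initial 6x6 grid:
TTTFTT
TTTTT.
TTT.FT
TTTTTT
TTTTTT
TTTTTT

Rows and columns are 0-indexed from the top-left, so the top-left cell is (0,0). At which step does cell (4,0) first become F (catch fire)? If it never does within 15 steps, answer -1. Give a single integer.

Step 1: cell (4,0)='T' (+6 fires, +2 burnt)
Step 2: cell (4,0)='T' (+6 fires, +6 burnt)
Step 3: cell (4,0)='T' (+7 fires, +6 burnt)
Step 4: cell (4,0)='T' (+6 fires, +7 burnt)
Step 5: cell (4,0)='T' (+4 fires, +6 burnt)
Step 6: cell (4,0)='F' (+2 fires, +4 burnt)
  -> target ignites at step 6
Step 7: cell (4,0)='.' (+1 fires, +2 burnt)
Step 8: cell (4,0)='.' (+0 fires, +1 burnt)
  fire out at step 8

6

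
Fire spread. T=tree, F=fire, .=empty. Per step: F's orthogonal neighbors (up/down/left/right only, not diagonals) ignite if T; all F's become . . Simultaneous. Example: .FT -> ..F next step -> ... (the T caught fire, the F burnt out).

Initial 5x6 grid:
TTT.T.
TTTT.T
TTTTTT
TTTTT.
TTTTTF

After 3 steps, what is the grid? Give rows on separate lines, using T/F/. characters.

Step 1: 1 trees catch fire, 1 burn out
  TTT.T.
  TTTT.T
  TTTTTT
  TTTTT.
  TTTTF.
Step 2: 2 trees catch fire, 1 burn out
  TTT.T.
  TTTT.T
  TTTTTT
  TTTTF.
  TTTF..
Step 3: 3 trees catch fire, 2 burn out
  TTT.T.
  TTTT.T
  TTTTFT
  TTTF..
  TTF...

TTT.T.
TTTT.T
TTTTFT
TTTF..
TTF...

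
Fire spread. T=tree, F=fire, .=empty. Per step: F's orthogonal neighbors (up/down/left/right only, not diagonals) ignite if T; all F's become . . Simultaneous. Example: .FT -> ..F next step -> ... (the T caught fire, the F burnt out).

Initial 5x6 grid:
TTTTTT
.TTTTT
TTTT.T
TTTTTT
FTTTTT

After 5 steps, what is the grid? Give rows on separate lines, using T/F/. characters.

Step 1: 2 trees catch fire, 1 burn out
  TTTTTT
  .TTTTT
  TTTT.T
  FTTTTT
  .FTTTT
Step 2: 3 trees catch fire, 2 burn out
  TTTTTT
  .TTTTT
  FTTT.T
  .FTTTT
  ..FTTT
Step 3: 3 trees catch fire, 3 burn out
  TTTTTT
  .TTTTT
  .FTT.T
  ..FTTT
  ...FTT
Step 4: 4 trees catch fire, 3 burn out
  TTTTTT
  .FTTTT
  ..FT.T
  ...FTT
  ....FT
Step 5: 5 trees catch fire, 4 burn out
  TFTTTT
  ..FTTT
  ...F.T
  ....FT
  .....F

TFTTTT
..FTTT
...F.T
....FT
.....F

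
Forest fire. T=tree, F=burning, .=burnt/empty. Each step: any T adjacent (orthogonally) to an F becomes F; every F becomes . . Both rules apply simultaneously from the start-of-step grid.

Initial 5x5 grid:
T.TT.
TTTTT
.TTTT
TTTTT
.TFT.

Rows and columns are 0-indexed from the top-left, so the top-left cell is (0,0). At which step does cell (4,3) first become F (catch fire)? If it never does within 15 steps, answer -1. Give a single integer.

Step 1: cell (4,3)='F' (+3 fires, +1 burnt)
  -> target ignites at step 1
Step 2: cell (4,3)='.' (+3 fires, +3 burnt)
Step 3: cell (4,3)='.' (+5 fires, +3 burnt)
Step 4: cell (4,3)='.' (+4 fires, +5 burnt)
Step 5: cell (4,3)='.' (+3 fires, +4 burnt)
Step 6: cell (4,3)='.' (+1 fires, +3 burnt)
Step 7: cell (4,3)='.' (+0 fires, +1 burnt)
  fire out at step 7

1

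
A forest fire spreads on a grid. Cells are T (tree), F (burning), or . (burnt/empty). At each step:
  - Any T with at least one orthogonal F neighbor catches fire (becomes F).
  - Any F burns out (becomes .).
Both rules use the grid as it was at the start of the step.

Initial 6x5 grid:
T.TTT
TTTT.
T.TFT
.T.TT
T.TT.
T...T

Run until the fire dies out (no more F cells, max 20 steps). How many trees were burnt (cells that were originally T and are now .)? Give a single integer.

Answer: 15

Derivation:
Step 1: +4 fires, +1 burnt (F count now 4)
Step 2: +4 fires, +4 burnt (F count now 4)
Step 3: +4 fires, +4 burnt (F count now 4)
Step 4: +1 fires, +4 burnt (F count now 1)
Step 5: +2 fires, +1 burnt (F count now 2)
Step 6: +0 fires, +2 burnt (F count now 0)
Fire out after step 6
Initially T: 19, now '.': 26
Total burnt (originally-T cells now '.'): 15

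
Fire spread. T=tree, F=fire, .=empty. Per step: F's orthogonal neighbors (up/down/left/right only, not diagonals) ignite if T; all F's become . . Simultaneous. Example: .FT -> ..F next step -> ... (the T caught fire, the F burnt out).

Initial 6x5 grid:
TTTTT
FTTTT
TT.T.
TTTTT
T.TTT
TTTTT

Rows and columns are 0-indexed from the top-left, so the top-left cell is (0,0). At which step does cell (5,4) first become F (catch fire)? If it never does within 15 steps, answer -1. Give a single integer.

Step 1: cell (5,4)='T' (+3 fires, +1 burnt)
Step 2: cell (5,4)='T' (+4 fires, +3 burnt)
Step 3: cell (5,4)='T' (+4 fires, +4 burnt)
Step 4: cell (5,4)='T' (+5 fires, +4 burnt)
Step 5: cell (5,4)='T' (+4 fires, +5 burnt)
Step 6: cell (5,4)='T' (+3 fires, +4 burnt)
Step 7: cell (5,4)='T' (+2 fires, +3 burnt)
Step 8: cell (5,4)='F' (+1 fires, +2 burnt)
  -> target ignites at step 8
Step 9: cell (5,4)='.' (+0 fires, +1 burnt)
  fire out at step 9

8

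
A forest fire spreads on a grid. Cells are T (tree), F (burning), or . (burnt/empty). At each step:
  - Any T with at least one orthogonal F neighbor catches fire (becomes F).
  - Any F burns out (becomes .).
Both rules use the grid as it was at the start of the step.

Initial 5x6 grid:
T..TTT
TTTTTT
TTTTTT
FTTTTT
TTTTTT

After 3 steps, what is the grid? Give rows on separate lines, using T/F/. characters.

Step 1: 3 trees catch fire, 1 burn out
  T..TTT
  TTTTTT
  FTTTTT
  .FTTTT
  FTTTTT
Step 2: 4 trees catch fire, 3 burn out
  T..TTT
  FTTTTT
  .FTTTT
  ..FTTT
  .FTTTT
Step 3: 5 trees catch fire, 4 burn out
  F..TTT
  .FTTTT
  ..FTTT
  ...FTT
  ..FTTT

F..TTT
.FTTTT
..FTTT
...FTT
..FTTT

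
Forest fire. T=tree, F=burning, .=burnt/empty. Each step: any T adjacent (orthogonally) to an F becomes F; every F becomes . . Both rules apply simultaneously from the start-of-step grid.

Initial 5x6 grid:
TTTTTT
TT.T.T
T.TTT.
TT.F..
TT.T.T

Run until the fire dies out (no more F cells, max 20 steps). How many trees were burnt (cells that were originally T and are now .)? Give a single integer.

Step 1: +2 fires, +1 burnt (F count now 2)
Step 2: +3 fires, +2 burnt (F count now 3)
Step 3: +1 fires, +3 burnt (F count now 1)
Step 4: +2 fires, +1 burnt (F count now 2)
Step 5: +2 fires, +2 burnt (F count now 2)
Step 6: +3 fires, +2 burnt (F count now 3)
Step 7: +1 fires, +3 burnt (F count now 1)
Step 8: +1 fires, +1 burnt (F count now 1)
Step 9: +1 fires, +1 burnt (F count now 1)
Step 10: +2 fires, +1 burnt (F count now 2)
Step 11: +1 fires, +2 burnt (F count now 1)
Step 12: +0 fires, +1 burnt (F count now 0)
Fire out after step 12
Initially T: 20, now '.': 29
Total burnt (originally-T cells now '.'): 19

Answer: 19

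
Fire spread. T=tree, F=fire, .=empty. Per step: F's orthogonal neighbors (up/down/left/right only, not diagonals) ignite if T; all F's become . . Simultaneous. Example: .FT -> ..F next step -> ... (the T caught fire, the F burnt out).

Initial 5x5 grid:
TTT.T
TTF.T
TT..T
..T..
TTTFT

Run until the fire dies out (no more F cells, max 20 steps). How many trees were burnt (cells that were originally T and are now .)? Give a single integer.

Answer: 12

Derivation:
Step 1: +4 fires, +2 burnt (F count now 4)
Step 2: +5 fires, +4 burnt (F count now 5)
Step 3: +3 fires, +5 burnt (F count now 3)
Step 4: +0 fires, +3 burnt (F count now 0)
Fire out after step 4
Initially T: 15, now '.': 22
Total burnt (originally-T cells now '.'): 12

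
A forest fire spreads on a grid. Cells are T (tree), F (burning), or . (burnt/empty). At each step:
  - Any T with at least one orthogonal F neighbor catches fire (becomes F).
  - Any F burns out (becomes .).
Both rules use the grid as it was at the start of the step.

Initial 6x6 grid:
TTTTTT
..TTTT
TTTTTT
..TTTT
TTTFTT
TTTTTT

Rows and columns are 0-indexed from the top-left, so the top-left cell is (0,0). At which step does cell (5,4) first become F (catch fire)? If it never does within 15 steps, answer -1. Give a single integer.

Step 1: cell (5,4)='T' (+4 fires, +1 burnt)
Step 2: cell (5,4)='F' (+7 fires, +4 burnt)
  -> target ignites at step 2
Step 3: cell (5,4)='.' (+7 fires, +7 burnt)
Step 4: cell (5,4)='.' (+6 fires, +7 burnt)
Step 5: cell (5,4)='.' (+4 fires, +6 burnt)
Step 6: cell (5,4)='.' (+2 fires, +4 burnt)
Step 7: cell (5,4)='.' (+1 fires, +2 burnt)
Step 8: cell (5,4)='.' (+0 fires, +1 burnt)
  fire out at step 8

2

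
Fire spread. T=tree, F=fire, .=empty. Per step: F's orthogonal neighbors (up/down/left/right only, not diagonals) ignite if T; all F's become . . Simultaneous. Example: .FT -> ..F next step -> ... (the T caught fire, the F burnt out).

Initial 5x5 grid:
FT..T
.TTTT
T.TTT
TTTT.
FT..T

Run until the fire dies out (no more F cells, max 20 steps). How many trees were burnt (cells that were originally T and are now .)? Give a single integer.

Step 1: +3 fires, +2 burnt (F count now 3)
Step 2: +3 fires, +3 burnt (F count now 3)
Step 3: +2 fires, +3 burnt (F count now 2)
Step 4: +3 fires, +2 burnt (F count now 3)
Step 5: +2 fires, +3 burnt (F count now 2)
Step 6: +2 fires, +2 burnt (F count now 2)
Step 7: +0 fires, +2 burnt (F count now 0)
Fire out after step 7
Initially T: 16, now '.': 24
Total burnt (originally-T cells now '.'): 15

Answer: 15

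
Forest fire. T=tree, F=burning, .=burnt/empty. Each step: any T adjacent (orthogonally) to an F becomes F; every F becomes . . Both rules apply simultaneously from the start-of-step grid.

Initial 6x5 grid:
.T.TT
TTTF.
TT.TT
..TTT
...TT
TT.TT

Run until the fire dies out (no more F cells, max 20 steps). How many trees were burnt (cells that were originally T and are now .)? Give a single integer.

Step 1: +3 fires, +1 burnt (F count now 3)
Step 2: +4 fires, +3 burnt (F count now 4)
Step 3: +6 fires, +4 burnt (F count now 6)
Step 4: +3 fires, +6 burnt (F count now 3)
Step 5: +1 fires, +3 burnt (F count now 1)
Step 6: +0 fires, +1 burnt (F count now 0)
Fire out after step 6
Initially T: 19, now '.': 28
Total burnt (originally-T cells now '.'): 17

Answer: 17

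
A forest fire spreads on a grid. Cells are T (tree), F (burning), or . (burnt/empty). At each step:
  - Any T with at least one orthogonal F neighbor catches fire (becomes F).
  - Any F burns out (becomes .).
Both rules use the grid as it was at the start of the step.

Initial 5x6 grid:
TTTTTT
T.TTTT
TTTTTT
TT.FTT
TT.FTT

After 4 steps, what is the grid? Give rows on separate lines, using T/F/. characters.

Step 1: 3 trees catch fire, 2 burn out
  TTTTTT
  T.TTTT
  TTTFTT
  TT..FT
  TT..FT
Step 2: 5 trees catch fire, 3 burn out
  TTTTTT
  T.TFTT
  TTF.FT
  TT...F
  TT...F
Step 3: 5 trees catch fire, 5 burn out
  TTTFTT
  T.F.FT
  TF...F
  TT....
  TT....
Step 4: 5 trees catch fire, 5 burn out
  TTF.FT
  T....F
  F.....
  TF....
  TT....

TTF.FT
T....F
F.....
TF....
TT....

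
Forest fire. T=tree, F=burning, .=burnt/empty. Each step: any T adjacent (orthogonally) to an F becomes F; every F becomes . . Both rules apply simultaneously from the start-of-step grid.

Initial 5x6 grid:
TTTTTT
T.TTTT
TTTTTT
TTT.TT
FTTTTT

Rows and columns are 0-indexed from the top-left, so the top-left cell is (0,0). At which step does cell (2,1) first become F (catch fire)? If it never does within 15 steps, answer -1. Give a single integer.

Step 1: cell (2,1)='T' (+2 fires, +1 burnt)
Step 2: cell (2,1)='T' (+3 fires, +2 burnt)
Step 3: cell (2,1)='F' (+4 fires, +3 burnt)
  -> target ignites at step 3
Step 4: cell (2,1)='.' (+3 fires, +4 burnt)
Step 5: cell (2,1)='.' (+5 fires, +3 burnt)
Step 6: cell (2,1)='.' (+4 fires, +5 burnt)
Step 7: cell (2,1)='.' (+3 fires, +4 burnt)
Step 8: cell (2,1)='.' (+2 fires, +3 burnt)
Step 9: cell (2,1)='.' (+1 fires, +2 burnt)
Step 10: cell (2,1)='.' (+0 fires, +1 burnt)
  fire out at step 10

3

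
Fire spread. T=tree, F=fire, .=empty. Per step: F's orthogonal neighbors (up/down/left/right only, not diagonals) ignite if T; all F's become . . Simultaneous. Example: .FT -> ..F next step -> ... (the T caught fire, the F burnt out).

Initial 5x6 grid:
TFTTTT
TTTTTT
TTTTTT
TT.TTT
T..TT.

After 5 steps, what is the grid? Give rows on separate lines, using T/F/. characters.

Step 1: 3 trees catch fire, 1 burn out
  F.FTTT
  TFTTTT
  TTTTTT
  TT.TTT
  T..TT.
Step 2: 4 trees catch fire, 3 burn out
  ...FTT
  F.FTTT
  TFTTTT
  TT.TTT
  T..TT.
Step 3: 5 trees catch fire, 4 burn out
  ....FT
  ...FTT
  F.FTTT
  TF.TTT
  T..TT.
Step 4: 4 trees catch fire, 5 burn out
  .....F
  ....FT
  ...FTT
  F..TTT
  T..TT.
Step 5: 4 trees catch fire, 4 burn out
  ......
  .....F
  ....FT
  ...FTT
  F..TT.

......
.....F
....FT
...FTT
F..TT.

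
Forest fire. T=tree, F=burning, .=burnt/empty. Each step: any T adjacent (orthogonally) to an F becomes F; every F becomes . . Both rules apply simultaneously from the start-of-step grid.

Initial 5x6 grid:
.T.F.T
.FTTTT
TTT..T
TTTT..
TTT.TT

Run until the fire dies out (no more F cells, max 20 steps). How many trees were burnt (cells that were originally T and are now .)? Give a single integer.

Step 1: +4 fires, +2 burnt (F count now 4)
Step 2: +4 fires, +4 burnt (F count now 4)
Step 3: +4 fires, +4 burnt (F count now 4)
Step 4: +5 fires, +4 burnt (F count now 5)
Step 5: +0 fires, +5 burnt (F count now 0)
Fire out after step 5
Initially T: 19, now '.': 28
Total burnt (originally-T cells now '.'): 17

Answer: 17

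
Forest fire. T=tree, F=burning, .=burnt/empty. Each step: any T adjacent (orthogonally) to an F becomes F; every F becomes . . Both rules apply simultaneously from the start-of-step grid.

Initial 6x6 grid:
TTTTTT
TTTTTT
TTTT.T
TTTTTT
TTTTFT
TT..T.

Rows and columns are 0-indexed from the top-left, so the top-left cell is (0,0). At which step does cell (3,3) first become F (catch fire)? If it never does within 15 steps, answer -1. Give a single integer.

Step 1: cell (3,3)='T' (+4 fires, +1 burnt)
Step 2: cell (3,3)='F' (+3 fires, +4 burnt)
  -> target ignites at step 2
Step 3: cell (3,3)='.' (+4 fires, +3 burnt)
Step 4: cell (3,3)='.' (+6 fires, +4 burnt)
Step 5: cell (3,3)='.' (+7 fires, +6 burnt)
Step 6: cell (3,3)='.' (+4 fires, +7 burnt)
Step 7: cell (3,3)='.' (+2 fires, +4 burnt)
Step 8: cell (3,3)='.' (+1 fires, +2 burnt)
Step 9: cell (3,3)='.' (+0 fires, +1 burnt)
  fire out at step 9

2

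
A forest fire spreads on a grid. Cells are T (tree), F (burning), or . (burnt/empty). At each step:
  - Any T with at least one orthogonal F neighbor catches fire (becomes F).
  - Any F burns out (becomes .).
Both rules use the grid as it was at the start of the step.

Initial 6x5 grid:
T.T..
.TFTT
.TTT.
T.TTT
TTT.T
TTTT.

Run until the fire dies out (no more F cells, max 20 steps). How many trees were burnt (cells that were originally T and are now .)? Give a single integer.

Step 1: +4 fires, +1 burnt (F count now 4)
Step 2: +4 fires, +4 burnt (F count now 4)
Step 3: +2 fires, +4 burnt (F count now 2)
Step 4: +3 fires, +2 burnt (F count now 3)
Step 5: +4 fires, +3 burnt (F count now 4)
Step 6: +2 fires, +4 burnt (F count now 2)
Step 7: +0 fires, +2 burnt (F count now 0)
Fire out after step 7
Initially T: 20, now '.': 29
Total burnt (originally-T cells now '.'): 19

Answer: 19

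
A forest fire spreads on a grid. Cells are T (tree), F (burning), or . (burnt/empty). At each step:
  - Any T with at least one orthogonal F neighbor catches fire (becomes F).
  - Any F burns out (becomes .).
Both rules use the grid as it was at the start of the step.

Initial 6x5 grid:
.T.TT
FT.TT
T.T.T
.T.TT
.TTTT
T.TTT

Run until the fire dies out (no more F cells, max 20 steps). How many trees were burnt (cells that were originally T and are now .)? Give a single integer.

Step 1: +2 fires, +1 burnt (F count now 2)
Step 2: +1 fires, +2 burnt (F count now 1)
Step 3: +0 fires, +1 burnt (F count now 0)
Fire out after step 3
Initially T: 20, now '.': 13
Total burnt (originally-T cells now '.'): 3

Answer: 3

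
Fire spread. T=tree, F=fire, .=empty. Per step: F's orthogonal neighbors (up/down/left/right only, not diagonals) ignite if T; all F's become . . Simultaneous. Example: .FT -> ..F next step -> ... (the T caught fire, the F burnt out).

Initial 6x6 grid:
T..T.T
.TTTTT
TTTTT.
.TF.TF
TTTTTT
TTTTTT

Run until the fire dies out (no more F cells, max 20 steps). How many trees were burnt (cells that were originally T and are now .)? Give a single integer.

Answer: 26

Derivation:
Step 1: +5 fires, +2 burnt (F count now 5)
Step 2: +9 fires, +5 burnt (F count now 9)
Step 3: +8 fires, +9 burnt (F count now 8)
Step 4: +3 fires, +8 burnt (F count now 3)
Step 5: +1 fires, +3 burnt (F count now 1)
Step 6: +0 fires, +1 burnt (F count now 0)
Fire out after step 6
Initially T: 27, now '.': 35
Total burnt (originally-T cells now '.'): 26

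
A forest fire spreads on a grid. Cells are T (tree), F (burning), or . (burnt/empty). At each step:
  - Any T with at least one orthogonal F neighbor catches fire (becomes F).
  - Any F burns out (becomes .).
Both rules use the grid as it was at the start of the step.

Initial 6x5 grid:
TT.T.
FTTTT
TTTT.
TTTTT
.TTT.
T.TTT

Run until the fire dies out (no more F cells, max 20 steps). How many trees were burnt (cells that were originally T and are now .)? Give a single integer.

Answer: 22

Derivation:
Step 1: +3 fires, +1 burnt (F count now 3)
Step 2: +4 fires, +3 burnt (F count now 4)
Step 3: +3 fires, +4 burnt (F count now 3)
Step 4: +5 fires, +3 burnt (F count now 5)
Step 5: +2 fires, +5 burnt (F count now 2)
Step 6: +3 fires, +2 burnt (F count now 3)
Step 7: +1 fires, +3 burnt (F count now 1)
Step 8: +1 fires, +1 burnt (F count now 1)
Step 9: +0 fires, +1 burnt (F count now 0)
Fire out after step 9
Initially T: 23, now '.': 29
Total burnt (originally-T cells now '.'): 22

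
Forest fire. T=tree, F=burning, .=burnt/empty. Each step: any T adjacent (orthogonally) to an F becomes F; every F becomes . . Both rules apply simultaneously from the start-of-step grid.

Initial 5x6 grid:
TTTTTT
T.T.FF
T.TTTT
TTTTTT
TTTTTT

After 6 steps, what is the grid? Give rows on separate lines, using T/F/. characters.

Step 1: 4 trees catch fire, 2 burn out
  TTTTFF
  T.T...
  T.TTFF
  TTTTTT
  TTTTTT
Step 2: 4 trees catch fire, 4 burn out
  TTTF..
  T.T...
  T.TF..
  TTTTFF
  TTTTTT
Step 3: 5 trees catch fire, 4 burn out
  TTF...
  T.T...
  T.F...
  TTTF..
  TTTTFF
Step 4: 4 trees catch fire, 5 burn out
  TF....
  T.F...
  T.....
  TTF...
  TTTF..
Step 5: 3 trees catch fire, 4 burn out
  F.....
  T.....
  T.....
  TF....
  TTF...
Step 6: 3 trees catch fire, 3 burn out
  ......
  F.....
  T.....
  F.....
  TF....

......
F.....
T.....
F.....
TF....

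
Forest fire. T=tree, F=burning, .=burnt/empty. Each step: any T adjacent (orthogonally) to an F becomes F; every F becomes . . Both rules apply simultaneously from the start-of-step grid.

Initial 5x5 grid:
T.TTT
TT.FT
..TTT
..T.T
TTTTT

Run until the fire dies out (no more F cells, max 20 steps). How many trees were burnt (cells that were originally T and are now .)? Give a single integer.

Answer: 14

Derivation:
Step 1: +3 fires, +1 burnt (F count now 3)
Step 2: +4 fires, +3 burnt (F count now 4)
Step 3: +2 fires, +4 burnt (F count now 2)
Step 4: +2 fires, +2 burnt (F count now 2)
Step 5: +2 fires, +2 burnt (F count now 2)
Step 6: +1 fires, +2 burnt (F count now 1)
Step 7: +0 fires, +1 burnt (F count now 0)
Fire out after step 7
Initially T: 17, now '.': 22
Total burnt (originally-T cells now '.'): 14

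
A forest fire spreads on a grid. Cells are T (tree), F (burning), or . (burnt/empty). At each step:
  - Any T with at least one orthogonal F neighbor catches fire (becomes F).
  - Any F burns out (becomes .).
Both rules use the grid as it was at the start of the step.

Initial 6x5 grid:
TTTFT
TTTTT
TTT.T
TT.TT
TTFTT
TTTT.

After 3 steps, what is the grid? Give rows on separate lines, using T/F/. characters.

Step 1: 6 trees catch fire, 2 burn out
  TTF.F
  TTTFT
  TTT.T
  TT.TT
  TF.FT
  TTFT.
Step 2: 9 trees catch fire, 6 burn out
  TF...
  TTF.F
  TTT.T
  TF.FT
  F...F
  TF.F.
Step 3: 8 trees catch fire, 9 burn out
  F....
  TF...
  TFF.F
  F...F
  .....
  F....

F....
TF...
TFF.F
F...F
.....
F....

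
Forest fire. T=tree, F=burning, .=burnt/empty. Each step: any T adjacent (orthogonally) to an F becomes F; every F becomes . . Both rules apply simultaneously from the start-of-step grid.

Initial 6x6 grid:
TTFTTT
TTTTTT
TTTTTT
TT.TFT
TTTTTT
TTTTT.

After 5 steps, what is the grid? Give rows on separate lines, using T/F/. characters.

Step 1: 7 trees catch fire, 2 burn out
  TF.FTT
  TTFTTT
  TTTTFT
  TT.F.F
  TTTTFT
  TTTTT.
Step 2: 11 trees catch fire, 7 burn out
  F...FT
  TF.FFT
  TTFF.F
  TT....
  TTTF.F
  TTTTF.
Step 3: 6 trees catch fire, 11 burn out
  .....F
  F....F
  TF....
  TT....
  TTF...
  TTTF..
Step 4: 4 trees catch fire, 6 burn out
  ......
  ......
  F.....
  TF....
  TF....
  TTF...
Step 5: 3 trees catch fire, 4 burn out
  ......
  ......
  ......
  F.....
  F.....
  TF....

......
......
......
F.....
F.....
TF....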